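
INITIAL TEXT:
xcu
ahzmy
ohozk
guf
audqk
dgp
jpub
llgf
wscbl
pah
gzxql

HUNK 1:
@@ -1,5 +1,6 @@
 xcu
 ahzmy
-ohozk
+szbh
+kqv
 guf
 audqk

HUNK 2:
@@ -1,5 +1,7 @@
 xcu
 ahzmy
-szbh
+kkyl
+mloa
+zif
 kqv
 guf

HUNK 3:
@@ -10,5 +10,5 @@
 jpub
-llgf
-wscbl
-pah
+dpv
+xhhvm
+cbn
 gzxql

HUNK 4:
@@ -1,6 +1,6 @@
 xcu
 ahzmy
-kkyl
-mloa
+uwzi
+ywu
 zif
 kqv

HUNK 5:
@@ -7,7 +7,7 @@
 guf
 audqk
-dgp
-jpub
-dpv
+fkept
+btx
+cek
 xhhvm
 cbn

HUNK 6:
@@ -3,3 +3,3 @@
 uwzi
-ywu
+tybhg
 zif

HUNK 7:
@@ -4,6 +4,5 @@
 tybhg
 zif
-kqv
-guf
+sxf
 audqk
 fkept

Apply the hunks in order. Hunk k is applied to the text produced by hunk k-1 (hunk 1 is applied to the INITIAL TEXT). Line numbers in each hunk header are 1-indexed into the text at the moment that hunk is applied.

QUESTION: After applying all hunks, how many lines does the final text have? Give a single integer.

Hunk 1: at line 1 remove [ohozk] add [szbh,kqv] -> 12 lines: xcu ahzmy szbh kqv guf audqk dgp jpub llgf wscbl pah gzxql
Hunk 2: at line 1 remove [szbh] add [kkyl,mloa,zif] -> 14 lines: xcu ahzmy kkyl mloa zif kqv guf audqk dgp jpub llgf wscbl pah gzxql
Hunk 3: at line 10 remove [llgf,wscbl,pah] add [dpv,xhhvm,cbn] -> 14 lines: xcu ahzmy kkyl mloa zif kqv guf audqk dgp jpub dpv xhhvm cbn gzxql
Hunk 4: at line 1 remove [kkyl,mloa] add [uwzi,ywu] -> 14 lines: xcu ahzmy uwzi ywu zif kqv guf audqk dgp jpub dpv xhhvm cbn gzxql
Hunk 5: at line 7 remove [dgp,jpub,dpv] add [fkept,btx,cek] -> 14 lines: xcu ahzmy uwzi ywu zif kqv guf audqk fkept btx cek xhhvm cbn gzxql
Hunk 6: at line 3 remove [ywu] add [tybhg] -> 14 lines: xcu ahzmy uwzi tybhg zif kqv guf audqk fkept btx cek xhhvm cbn gzxql
Hunk 7: at line 4 remove [kqv,guf] add [sxf] -> 13 lines: xcu ahzmy uwzi tybhg zif sxf audqk fkept btx cek xhhvm cbn gzxql
Final line count: 13

Answer: 13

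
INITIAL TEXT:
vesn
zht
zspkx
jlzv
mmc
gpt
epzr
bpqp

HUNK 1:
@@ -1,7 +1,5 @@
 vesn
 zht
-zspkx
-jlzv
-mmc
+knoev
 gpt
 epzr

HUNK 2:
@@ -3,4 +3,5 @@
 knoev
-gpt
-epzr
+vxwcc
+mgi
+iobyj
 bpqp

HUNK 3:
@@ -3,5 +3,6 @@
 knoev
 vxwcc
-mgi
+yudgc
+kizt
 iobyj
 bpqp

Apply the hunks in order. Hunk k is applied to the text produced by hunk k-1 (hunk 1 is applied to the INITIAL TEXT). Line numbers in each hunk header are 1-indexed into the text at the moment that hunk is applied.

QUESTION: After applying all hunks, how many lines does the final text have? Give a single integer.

Answer: 8

Derivation:
Hunk 1: at line 1 remove [zspkx,jlzv,mmc] add [knoev] -> 6 lines: vesn zht knoev gpt epzr bpqp
Hunk 2: at line 3 remove [gpt,epzr] add [vxwcc,mgi,iobyj] -> 7 lines: vesn zht knoev vxwcc mgi iobyj bpqp
Hunk 3: at line 3 remove [mgi] add [yudgc,kizt] -> 8 lines: vesn zht knoev vxwcc yudgc kizt iobyj bpqp
Final line count: 8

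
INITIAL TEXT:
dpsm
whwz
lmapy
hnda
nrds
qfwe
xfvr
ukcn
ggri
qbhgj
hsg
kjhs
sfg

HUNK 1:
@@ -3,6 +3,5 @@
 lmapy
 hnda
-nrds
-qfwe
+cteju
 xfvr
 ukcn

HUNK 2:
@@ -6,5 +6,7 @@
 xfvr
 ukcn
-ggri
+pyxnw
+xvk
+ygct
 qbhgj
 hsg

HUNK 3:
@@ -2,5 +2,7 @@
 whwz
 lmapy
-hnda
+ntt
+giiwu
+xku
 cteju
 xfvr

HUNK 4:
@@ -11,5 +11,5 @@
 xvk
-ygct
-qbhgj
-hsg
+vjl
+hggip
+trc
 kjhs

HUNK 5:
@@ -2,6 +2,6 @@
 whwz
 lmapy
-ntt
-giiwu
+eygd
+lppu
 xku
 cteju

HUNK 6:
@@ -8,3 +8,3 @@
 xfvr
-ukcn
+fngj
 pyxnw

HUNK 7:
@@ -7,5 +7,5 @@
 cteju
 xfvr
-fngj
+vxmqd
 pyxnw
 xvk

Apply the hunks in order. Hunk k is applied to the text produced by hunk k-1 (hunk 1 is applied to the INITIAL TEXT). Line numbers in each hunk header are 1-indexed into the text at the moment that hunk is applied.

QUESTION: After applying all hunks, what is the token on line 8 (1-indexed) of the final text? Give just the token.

Hunk 1: at line 3 remove [nrds,qfwe] add [cteju] -> 12 lines: dpsm whwz lmapy hnda cteju xfvr ukcn ggri qbhgj hsg kjhs sfg
Hunk 2: at line 6 remove [ggri] add [pyxnw,xvk,ygct] -> 14 lines: dpsm whwz lmapy hnda cteju xfvr ukcn pyxnw xvk ygct qbhgj hsg kjhs sfg
Hunk 3: at line 2 remove [hnda] add [ntt,giiwu,xku] -> 16 lines: dpsm whwz lmapy ntt giiwu xku cteju xfvr ukcn pyxnw xvk ygct qbhgj hsg kjhs sfg
Hunk 4: at line 11 remove [ygct,qbhgj,hsg] add [vjl,hggip,trc] -> 16 lines: dpsm whwz lmapy ntt giiwu xku cteju xfvr ukcn pyxnw xvk vjl hggip trc kjhs sfg
Hunk 5: at line 2 remove [ntt,giiwu] add [eygd,lppu] -> 16 lines: dpsm whwz lmapy eygd lppu xku cteju xfvr ukcn pyxnw xvk vjl hggip trc kjhs sfg
Hunk 6: at line 8 remove [ukcn] add [fngj] -> 16 lines: dpsm whwz lmapy eygd lppu xku cteju xfvr fngj pyxnw xvk vjl hggip trc kjhs sfg
Hunk 7: at line 7 remove [fngj] add [vxmqd] -> 16 lines: dpsm whwz lmapy eygd lppu xku cteju xfvr vxmqd pyxnw xvk vjl hggip trc kjhs sfg
Final line 8: xfvr

Answer: xfvr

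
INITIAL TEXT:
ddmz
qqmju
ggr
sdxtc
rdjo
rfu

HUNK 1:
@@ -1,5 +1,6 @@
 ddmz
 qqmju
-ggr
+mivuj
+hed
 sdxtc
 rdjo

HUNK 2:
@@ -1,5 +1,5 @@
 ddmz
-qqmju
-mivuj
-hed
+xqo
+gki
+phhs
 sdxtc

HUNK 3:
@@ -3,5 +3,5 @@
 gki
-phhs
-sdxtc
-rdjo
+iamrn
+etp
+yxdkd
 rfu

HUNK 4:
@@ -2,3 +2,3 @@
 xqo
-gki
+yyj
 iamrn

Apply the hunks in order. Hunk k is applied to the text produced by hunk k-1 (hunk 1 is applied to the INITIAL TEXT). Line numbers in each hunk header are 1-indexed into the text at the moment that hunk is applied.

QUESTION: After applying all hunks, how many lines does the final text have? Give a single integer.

Answer: 7

Derivation:
Hunk 1: at line 1 remove [ggr] add [mivuj,hed] -> 7 lines: ddmz qqmju mivuj hed sdxtc rdjo rfu
Hunk 2: at line 1 remove [qqmju,mivuj,hed] add [xqo,gki,phhs] -> 7 lines: ddmz xqo gki phhs sdxtc rdjo rfu
Hunk 3: at line 3 remove [phhs,sdxtc,rdjo] add [iamrn,etp,yxdkd] -> 7 lines: ddmz xqo gki iamrn etp yxdkd rfu
Hunk 4: at line 2 remove [gki] add [yyj] -> 7 lines: ddmz xqo yyj iamrn etp yxdkd rfu
Final line count: 7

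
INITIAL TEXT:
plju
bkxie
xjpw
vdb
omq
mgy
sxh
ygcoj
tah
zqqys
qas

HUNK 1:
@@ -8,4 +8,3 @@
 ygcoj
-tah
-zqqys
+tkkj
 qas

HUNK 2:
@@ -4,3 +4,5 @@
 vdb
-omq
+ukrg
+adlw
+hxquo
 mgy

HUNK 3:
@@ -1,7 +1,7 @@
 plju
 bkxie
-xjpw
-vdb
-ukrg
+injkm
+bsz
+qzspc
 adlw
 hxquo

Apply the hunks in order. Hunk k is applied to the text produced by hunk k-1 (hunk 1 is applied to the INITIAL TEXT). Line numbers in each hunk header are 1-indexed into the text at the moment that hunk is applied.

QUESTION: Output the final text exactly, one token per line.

Answer: plju
bkxie
injkm
bsz
qzspc
adlw
hxquo
mgy
sxh
ygcoj
tkkj
qas

Derivation:
Hunk 1: at line 8 remove [tah,zqqys] add [tkkj] -> 10 lines: plju bkxie xjpw vdb omq mgy sxh ygcoj tkkj qas
Hunk 2: at line 4 remove [omq] add [ukrg,adlw,hxquo] -> 12 lines: plju bkxie xjpw vdb ukrg adlw hxquo mgy sxh ygcoj tkkj qas
Hunk 3: at line 1 remove [xjpw,vdb,ukrg] add [injkm,bsz,qzspc] -> 12 lines: plju bkxie injkm bsz qzspc adlw hxquo mgy sxh ygcoj tkkj qas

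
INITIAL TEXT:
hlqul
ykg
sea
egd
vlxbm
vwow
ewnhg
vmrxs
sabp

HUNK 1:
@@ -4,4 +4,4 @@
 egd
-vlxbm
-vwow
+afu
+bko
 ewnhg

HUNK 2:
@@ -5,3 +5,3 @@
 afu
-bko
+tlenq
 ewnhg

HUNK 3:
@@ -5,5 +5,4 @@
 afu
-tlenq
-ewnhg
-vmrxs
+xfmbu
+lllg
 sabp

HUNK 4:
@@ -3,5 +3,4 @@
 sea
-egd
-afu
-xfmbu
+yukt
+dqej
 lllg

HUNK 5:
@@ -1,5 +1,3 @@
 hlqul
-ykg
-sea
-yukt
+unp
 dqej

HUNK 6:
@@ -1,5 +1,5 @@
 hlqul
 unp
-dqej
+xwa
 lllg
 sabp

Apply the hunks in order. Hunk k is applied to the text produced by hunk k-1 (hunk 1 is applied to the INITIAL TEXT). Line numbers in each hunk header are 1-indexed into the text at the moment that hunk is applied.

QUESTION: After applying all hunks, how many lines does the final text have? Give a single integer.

Answer: 5

Derivation:
Hunk 1: at line 4 remove [vlxbm,vwow] add [afu,bko] -> 9 lines: hlqul ykg sea egd afu bko ewnhg vmrxs sabp
Hunk 2: at line 5 remove [bko] add [tlenq] -> 9 lines: hlqul ykg sea egd afu tlenq ewnhg vmrxs sabp
Hunk 3: at line 5 remove [tlenq,ewnhg,vmrxs] add [xfmbu,lllg] -> 8 lines: hlqul ykg sea egd afu xfmbu lllg sabp
Hunk 4: at line 3 remove [egd,afu,xfmbu] add [yukt,dqej] -> 7 lines: hlqul ykg sea yukt dqej lllg sabp
Hunk 5: at line 1 remove [ykg,sea,yukt] add [unp] -> 5 lines: hlqul unp dqej lllg sabp
Hunk 6: at line 1 remove [dqej] add [xwa] -> 5 lines: hlqul unp xwa lllg sabp
Final line count: 5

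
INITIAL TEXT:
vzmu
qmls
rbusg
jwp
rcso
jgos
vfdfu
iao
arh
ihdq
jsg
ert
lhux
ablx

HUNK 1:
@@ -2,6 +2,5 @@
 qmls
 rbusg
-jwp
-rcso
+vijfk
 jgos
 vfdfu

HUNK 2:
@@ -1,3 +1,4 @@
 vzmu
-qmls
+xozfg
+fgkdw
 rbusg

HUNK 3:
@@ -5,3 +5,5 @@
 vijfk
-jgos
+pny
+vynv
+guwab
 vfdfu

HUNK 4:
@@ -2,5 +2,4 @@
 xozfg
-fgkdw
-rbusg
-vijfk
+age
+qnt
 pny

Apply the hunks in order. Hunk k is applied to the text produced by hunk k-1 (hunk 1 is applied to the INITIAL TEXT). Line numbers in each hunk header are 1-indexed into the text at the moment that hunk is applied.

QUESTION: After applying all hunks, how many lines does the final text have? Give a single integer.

Answer: 15

Derivation:
Hunk 1: at line 2 remove [jwp,rcso] add [vijfk] -> 13 lines: vzmu qmls rbusg vijfk jgos vfdfu iao arh ihdq jsg ert lhux ablx
Hunk 2: at line 1 remove [qmls] add [xozfg,fgkdw] -> 14 lines: vzmu xozfg fgkdw rbusg vijfk jgos vfdfu iao arh ihdq jsg ert lhux ablx
Hunk 3: at line 5 remove [jgos] add [pny,vynv,guwab] -> 16 lines: vzmu xozfg fgkdw rbusg vijfk pny vynv guwab vfdfu iao arh ihdq jsg ert lhux ablx
Hunk 4: at line 2 remove [fgkdw,rbusg,vijfk] add [age,qnt] -> 15 lines: vzmu xozfg age qnt pny vynv guwab vfdfu iao arh ihdq jsg ert lhux ablx
Final line count: 15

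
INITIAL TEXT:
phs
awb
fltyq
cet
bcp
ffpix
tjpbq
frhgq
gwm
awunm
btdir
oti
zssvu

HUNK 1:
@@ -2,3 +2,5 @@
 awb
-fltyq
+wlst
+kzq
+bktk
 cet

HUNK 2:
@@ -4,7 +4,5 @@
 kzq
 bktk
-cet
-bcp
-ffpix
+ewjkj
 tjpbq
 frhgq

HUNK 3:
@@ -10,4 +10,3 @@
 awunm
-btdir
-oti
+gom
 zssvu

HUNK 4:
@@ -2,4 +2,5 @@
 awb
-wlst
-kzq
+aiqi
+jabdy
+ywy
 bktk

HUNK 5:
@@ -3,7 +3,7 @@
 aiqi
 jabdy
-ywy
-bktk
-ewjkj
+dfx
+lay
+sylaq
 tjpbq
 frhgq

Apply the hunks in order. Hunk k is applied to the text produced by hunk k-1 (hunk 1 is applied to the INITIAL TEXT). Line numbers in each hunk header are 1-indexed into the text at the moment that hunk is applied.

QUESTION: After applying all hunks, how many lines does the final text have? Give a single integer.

Answer: 13

Derivation:
Hunk 1: at line 2 remove [fltyq] add [wlst,kzq,bktk] -> 15 lines: phs awb wlst kzq bktk cet bcp ffpix tjpbq frhgq gwm awunm btdir oti zssvu
Hunk 2: at line 4 remove [cet,bcp,ffpix] add [ewjkj] -> 13 lines: phs awb wlst kzq bktk ewjkj tjpbq frhgq gwm awunm btdir oti zssvu
Hunk 3: at line 10 remove [btdir,oti] add [gom] -> 12 lines: phs awb wlst kzq bktk ewjkj tjpbq frhgq gwm awunm gom zssvu
Hunk 4: at line 2 remove [wlst,kzq] add [aiqi,jabdy,ywy] -> 13 lines: phs awb aiqi jabdy ywy bktk ewjkj tjpbq frhgq gwm awunm gom zssvu
Hunk 5: at line 3 remove [ywy,bktk,ewjkj] add [dfx,lay,sylaq] -> 13 lines: phs awb aiqi jabdy dfx lay sylaq tjpbq frhgq gwm awunm gom zssvu
Final line count: 13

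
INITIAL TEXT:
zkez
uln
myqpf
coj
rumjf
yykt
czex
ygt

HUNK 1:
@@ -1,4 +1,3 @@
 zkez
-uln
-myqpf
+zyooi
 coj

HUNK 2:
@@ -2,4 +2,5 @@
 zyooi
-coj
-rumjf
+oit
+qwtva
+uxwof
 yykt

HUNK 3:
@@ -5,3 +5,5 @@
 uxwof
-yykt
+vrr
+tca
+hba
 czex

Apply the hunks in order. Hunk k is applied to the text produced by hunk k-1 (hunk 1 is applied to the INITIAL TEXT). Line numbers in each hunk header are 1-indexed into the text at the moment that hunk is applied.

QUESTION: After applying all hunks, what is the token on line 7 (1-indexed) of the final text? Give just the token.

Hunk 1: at line 1 remove [uln,myqpf] add [zyooi] -> 7 lines: zkez zyooi coj rumjf yykt czex ygt
Hunk 2: at line 2 remove [coj,rumjf] add [oit,qwtva,uxwof] -> 8 lines: zkez zyooi oit qwtva uxwof yykt czex ygt
Hunk 3: at line 5 remove [yykt] add [vrr,tca,hba] -> 10 lines: zkez zyooi oit qwtva uxwof vrr tca hba czex ygt
Final line 7: tca

Answer: tca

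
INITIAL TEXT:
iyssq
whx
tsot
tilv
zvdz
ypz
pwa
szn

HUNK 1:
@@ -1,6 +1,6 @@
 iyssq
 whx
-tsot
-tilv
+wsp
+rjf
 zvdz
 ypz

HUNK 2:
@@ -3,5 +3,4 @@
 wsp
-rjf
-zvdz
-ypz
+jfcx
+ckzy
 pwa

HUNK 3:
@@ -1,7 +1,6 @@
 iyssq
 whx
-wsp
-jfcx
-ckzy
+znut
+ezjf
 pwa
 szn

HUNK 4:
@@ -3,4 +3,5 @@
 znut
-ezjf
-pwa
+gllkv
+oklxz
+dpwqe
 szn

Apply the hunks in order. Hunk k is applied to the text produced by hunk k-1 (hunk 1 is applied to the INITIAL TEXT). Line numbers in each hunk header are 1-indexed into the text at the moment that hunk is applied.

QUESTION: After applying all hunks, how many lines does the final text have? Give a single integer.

Hunk 1: at line 1 remove [tsot,tilv] add [wsp,rjf] -> 8 lines: iyssq whx wsp rjf zvdz ypz pwa szn
Hunk 2: at line 3 remove [rjf,zvdz,ypz] add [jfcx,ckzy] -> 7 lines: iyssq whx wsp jfcx ckzy pwa szn
Hunk 3: at line 1 remove [wsp,jfcx,ckzy] add [znut,ezjf] -> 6 lines: iyssq whx znut ezjf pwa szn
Hunk 4: at line 3 remove [ezjf,pwa] add [gllkv,oklxz,dpwqe] -> 7 lines: iyssq whx znut gllkv oklxz dpwqe szn
Final line count: 7

Answer: 7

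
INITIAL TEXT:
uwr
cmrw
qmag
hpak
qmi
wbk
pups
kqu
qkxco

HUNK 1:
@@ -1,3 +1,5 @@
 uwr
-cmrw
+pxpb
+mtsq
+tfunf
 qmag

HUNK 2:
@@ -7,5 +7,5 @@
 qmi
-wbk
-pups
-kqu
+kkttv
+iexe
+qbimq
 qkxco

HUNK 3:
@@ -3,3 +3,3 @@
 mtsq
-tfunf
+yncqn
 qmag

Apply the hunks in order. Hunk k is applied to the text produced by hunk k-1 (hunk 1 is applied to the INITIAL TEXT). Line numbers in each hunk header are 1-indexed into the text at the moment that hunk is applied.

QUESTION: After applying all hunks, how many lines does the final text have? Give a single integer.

Hunk 1: at line 1 remove [cmrw] add [pxpb,mtsq,tfunf] -> 11 lines: uwr pxpb mtsq tfunf qmag hpak qmi wbk pups kqu qkxco
Hunk 2: at line 7 remove [wbk,pups,kqu] add [kkttv,iexe,qbimq] -> 11 lines: uwr pxpb mtsq tfunf qmag hpak qmi kkttv iexe qbimq qkxco
Hunk 3: at line 3 remove [tfunf] add [yncqn] -> 11 lines: uwr pxpb mtsq yncqn qmag hpak qmi kkttv iexe qbimq qkxco
Final line count: 11

Answer: 11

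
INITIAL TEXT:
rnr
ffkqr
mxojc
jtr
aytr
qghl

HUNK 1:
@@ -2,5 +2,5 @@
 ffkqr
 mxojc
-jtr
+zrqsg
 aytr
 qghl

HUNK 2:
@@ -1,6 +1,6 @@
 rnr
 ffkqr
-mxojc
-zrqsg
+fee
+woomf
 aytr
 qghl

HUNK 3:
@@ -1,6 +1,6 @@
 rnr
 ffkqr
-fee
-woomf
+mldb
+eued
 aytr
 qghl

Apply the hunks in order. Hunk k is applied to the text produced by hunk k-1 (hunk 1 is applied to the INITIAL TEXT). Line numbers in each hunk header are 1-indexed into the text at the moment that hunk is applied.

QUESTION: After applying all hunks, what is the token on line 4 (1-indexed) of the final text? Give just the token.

Hunk 1: at line 2 remove [jtr] add [zrqsg] -> 6 lines: rnr ffkqr mxojc zrqsg aytr qghl
Hunk 2: at line 1 remove [mxojc,zrqsg] add [fee,woomf] -> 6 lines: rnr ffkqr fee woomf aytr qghl
Hunk 3: at line 1 remove [fee,woomf] add [mldb,eued] -> 6 lines: rnr ffkqr mldb eued aytr qghl
Final line 4: eued

Answer: eued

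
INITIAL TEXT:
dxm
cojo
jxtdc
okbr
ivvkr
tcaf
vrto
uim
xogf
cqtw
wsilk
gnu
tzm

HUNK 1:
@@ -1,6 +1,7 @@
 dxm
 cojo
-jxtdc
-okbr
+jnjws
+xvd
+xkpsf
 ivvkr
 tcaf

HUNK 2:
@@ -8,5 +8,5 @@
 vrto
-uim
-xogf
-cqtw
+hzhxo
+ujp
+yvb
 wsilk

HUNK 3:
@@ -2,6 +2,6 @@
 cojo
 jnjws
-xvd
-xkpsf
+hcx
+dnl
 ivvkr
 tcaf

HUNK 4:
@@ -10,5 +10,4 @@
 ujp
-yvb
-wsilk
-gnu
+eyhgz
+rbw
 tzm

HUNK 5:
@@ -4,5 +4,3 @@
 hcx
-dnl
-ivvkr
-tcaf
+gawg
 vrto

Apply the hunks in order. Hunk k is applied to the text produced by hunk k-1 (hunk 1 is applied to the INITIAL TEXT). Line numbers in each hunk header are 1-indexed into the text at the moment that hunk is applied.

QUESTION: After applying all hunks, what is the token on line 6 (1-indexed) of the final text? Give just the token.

Answer: vrto

Derivation:
Hunk 1: at line 1 remove [jxtdc,okbr] add [jnjws,xvd,xkpsf] -> 14 lines: dxm cojo jnjws xvd xkpsf ivvkr tcaf vrto uim xogf cqtw wsilk gnu tzm
Hunk 2: at line 8 remove [uim,xogf,cqtw] add [hzhxo,ujp,yvb] -> 14 lines: dxm cojo jnjws xvd xkpsf ivvkr tcaf vrto hzhxo ujp yvb wsilk gnu tzm
Hunk 3: at line 2 remove [xvd,xkpsf] add [hcx,dnl] -> 14 lines: dxm cojo jnjws hcx dnl ivvkr tcaf vrto hzhxo ujp yvb wsilk gnu tzm
Hunk 4: at line 10 remove [yvb,wsilk,gnu] add [eyhgz,rbw] -> 13 lines: dxm cojo jnjws hcx dnl ivvkr tcaf vrto hzhxo ujp eyhgz rbw tzm
Hunk 5: at line 4 remove [dnl,ivvkr,tcaf] add [gawg] -> 11 lines: dxm cojo jnjws hcx gawg vrto hzhxo ujp eyhgz rbw tzm
Final line 6: vrto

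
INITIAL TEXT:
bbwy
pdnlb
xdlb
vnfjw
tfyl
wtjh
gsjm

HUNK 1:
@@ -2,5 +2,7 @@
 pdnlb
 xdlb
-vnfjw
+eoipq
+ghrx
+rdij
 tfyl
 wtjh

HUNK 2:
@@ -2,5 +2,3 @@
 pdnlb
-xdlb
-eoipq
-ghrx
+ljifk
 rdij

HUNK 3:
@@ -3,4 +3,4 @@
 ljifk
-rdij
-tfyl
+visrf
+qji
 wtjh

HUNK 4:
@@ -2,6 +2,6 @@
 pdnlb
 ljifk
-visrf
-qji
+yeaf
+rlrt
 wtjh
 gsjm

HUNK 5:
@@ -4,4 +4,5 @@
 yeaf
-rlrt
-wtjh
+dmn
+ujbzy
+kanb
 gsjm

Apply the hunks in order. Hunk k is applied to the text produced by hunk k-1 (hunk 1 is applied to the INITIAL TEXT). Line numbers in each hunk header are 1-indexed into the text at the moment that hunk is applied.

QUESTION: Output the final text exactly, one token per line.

Hunk 1: at line 2 remove [vnfjw] add [eoipq,ghrx,rdij] -> 9 lines: bbwy pdnlb xdlb eoipq ghrx rdij tfyl wtjh gsjm
Hunk 2: at line 2 remove [xdlb,eoipq,ghrx] add [ljifk] -> 7 lines: bbwy pdnlb ljifk rdij tfyl wtjh gsjm
Hunk 3: at line 3 remove [rdij,tfyl] add [visrf,qji] -> 7 lines: bbwy pdnlb ljifk visrf qji wtjh gsjm
Hunk 4: at line 2 remove [visrf,qji] add [yeaf,rlrt] -> 7 lines: bbwy pdnlb ljifk yeaf rlrt wtjh gsjm
Hunk 5: at line 4 remove [rlrt,wtjh] add [dmn,ujbzy,kanb] -> 8 lines: bbwy pdnlb ljifk yeaf dmn ujbzy kanb gsjm

Answer: bbwy
pdnlb
ljifk
yeaf
dmn
ujbzy
kanb
gsjm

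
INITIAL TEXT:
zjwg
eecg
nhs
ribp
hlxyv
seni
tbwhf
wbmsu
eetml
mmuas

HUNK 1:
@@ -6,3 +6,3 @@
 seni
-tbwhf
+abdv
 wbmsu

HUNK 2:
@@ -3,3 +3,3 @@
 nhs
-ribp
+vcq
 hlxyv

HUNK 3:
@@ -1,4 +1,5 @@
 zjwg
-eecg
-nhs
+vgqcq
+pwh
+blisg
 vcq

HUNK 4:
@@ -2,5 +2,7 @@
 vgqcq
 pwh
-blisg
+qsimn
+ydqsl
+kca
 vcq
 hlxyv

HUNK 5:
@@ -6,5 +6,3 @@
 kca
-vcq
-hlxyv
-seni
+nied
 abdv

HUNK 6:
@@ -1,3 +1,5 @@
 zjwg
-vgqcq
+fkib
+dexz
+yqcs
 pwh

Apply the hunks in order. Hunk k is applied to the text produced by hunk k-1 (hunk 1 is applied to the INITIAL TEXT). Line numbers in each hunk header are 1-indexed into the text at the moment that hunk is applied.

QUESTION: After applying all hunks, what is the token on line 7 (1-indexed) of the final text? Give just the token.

Hunk 1: at line 6 remove [tbwhf] add [abdv] -> 10 lines: zjwg eecg nhs ribp hlxyv seni abdv wbmsu eetml mmuas
Hunk 2: at line 3 remove [ribp] add [vcq] -> 10 lines: zjwg eecg nhs vcq hlxyv seni abdv wbmsu eetml mmuas
Hunk 3: at line 1 remove [eecg,nhs] add [vgqcq,pwh,blisg] -> 11 lines: zjwg vgqcq pwh blisg vcq hlxyv seni abdv wbmsu eetml mmuas
Hunk 4: at line 2 remove [blisg] add [qsimn,ydqsl,kca] -> 13 lines: zjwg vgqcq pwh qsimn ydqsl kca vcq hlxyv seni abdv wbmsu eetml mmuas
Hunk 5: at line 6 remove [vcq,hlxyv,seni] add [nied] -> 11 lines: zjwg vgqcq pwh qsimn ydqsl kca nied abdv wbmsu eetml mmuas
Hunk 6: at line 1 remove [vgqcq] add [fkib,dexz,yqcs] -> 13 lines: zjwg fkib dexz yqcs pwh qsimn ydqsl kca nied abdv wbmsu eetml mmuas
Final line 7: ydqsl

Answer: ydqsl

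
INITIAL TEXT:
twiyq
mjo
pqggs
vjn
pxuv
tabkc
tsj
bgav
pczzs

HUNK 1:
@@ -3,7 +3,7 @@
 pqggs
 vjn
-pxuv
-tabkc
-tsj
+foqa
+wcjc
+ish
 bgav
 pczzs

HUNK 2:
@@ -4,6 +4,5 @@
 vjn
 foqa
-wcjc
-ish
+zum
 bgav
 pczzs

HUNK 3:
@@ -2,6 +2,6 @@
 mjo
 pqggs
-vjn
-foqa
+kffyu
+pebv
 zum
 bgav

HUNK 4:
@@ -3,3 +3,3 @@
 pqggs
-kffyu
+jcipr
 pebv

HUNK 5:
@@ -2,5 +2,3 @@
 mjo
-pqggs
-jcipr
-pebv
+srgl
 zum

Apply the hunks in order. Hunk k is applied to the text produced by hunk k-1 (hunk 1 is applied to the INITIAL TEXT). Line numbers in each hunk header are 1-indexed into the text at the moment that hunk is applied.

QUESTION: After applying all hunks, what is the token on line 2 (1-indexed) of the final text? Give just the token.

Hunk 1: at line 3 remove [pxuv,tabkc,tsj] add [foqa,wcjc,ish] -> 9 lines: twiyq mjo pqggs vjn foqa wcjc ish bgav pczzs
Hunk 2: at line 4 remove [wcjc,ish] add [zum] -> 8 lines: twiyq mjo pqggs vjn foqa zum bgav pczzs
Hunk 3: at line 2 remove [vjn,foqa] add [kffyu,pebv] -> 8 lines: twiyq mjo pqggs kffyu pebv zum bgav pczzs
Hunk 4: at line 3 remove [kffyu] add [jcipr] -> 8 lines: twiyq mjo pqggs jcipr pebv zum bgav pczzs
Hunk 5: at line 2 remove [pqggs,jcipr,pebv] add [srgl] -> 6 lines: twiyq mjo srgl zum bgav pczzs
Final line 2: mjo

Answer: mjo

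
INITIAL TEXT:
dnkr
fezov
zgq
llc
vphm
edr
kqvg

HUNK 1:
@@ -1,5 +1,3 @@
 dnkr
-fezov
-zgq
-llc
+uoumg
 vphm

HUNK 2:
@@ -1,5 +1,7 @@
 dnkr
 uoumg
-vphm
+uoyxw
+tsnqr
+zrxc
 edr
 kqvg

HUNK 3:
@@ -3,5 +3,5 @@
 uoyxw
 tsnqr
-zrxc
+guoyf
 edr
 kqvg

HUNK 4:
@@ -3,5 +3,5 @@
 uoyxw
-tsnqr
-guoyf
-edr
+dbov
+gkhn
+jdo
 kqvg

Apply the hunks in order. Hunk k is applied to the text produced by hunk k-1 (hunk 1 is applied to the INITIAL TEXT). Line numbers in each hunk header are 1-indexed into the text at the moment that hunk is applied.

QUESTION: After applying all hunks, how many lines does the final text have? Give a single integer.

Hunk 1: at line 1 remove [fezov,zgq,llc] add [uoumg] -> 5 lines: dnkr uoumg vphm edr kqvg
Hunk 2: at line 1 remove [vphm] add [uoyxw,tsnqr,zrxc] -> 7 lines: dnkr uoumg uoyxw tsnqr zrxc edr kqvg
Hunk 3: at line 3 remove [zrxc] add [guoyf] -> 7 lines: dnkr uoumg uoyxw tsnqr guoyf edr kqvg
Hunk 4: at line 3 remove [tsnqr,guoyf,edr] add [dbov,gkhn,jdo] -> 7 lines: dnkr uoumg uoyxw dbov gkhn jdo kqvg
Final line count: 7

Answer: 7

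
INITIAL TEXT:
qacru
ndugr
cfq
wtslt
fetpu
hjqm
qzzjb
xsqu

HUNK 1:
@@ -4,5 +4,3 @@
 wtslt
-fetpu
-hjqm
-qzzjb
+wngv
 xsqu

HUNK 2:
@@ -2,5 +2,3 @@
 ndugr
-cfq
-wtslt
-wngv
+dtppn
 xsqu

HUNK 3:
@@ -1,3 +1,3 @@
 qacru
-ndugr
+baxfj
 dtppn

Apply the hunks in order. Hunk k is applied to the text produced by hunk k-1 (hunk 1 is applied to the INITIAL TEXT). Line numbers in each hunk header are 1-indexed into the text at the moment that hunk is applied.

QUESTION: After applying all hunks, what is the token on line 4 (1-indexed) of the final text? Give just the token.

Hunk 1: at line 4 remove [fetpu,hjqm,qzzjb] add [wngv] -> 6 lines: qacru ndugr cfq wtslt wngv xsqu
Hunk 2: at line 2 remove [cfq,wtslt,wngv] add [dtppn] -> 4 lines: qacru ndugr dtppn xsqu
Hunk 3: at line 1 remove [ndugr] add [baxfj] -> 4 lines: qacru baxfj dtppn xsqu
Final line 4: xsqu

Answer: xsqu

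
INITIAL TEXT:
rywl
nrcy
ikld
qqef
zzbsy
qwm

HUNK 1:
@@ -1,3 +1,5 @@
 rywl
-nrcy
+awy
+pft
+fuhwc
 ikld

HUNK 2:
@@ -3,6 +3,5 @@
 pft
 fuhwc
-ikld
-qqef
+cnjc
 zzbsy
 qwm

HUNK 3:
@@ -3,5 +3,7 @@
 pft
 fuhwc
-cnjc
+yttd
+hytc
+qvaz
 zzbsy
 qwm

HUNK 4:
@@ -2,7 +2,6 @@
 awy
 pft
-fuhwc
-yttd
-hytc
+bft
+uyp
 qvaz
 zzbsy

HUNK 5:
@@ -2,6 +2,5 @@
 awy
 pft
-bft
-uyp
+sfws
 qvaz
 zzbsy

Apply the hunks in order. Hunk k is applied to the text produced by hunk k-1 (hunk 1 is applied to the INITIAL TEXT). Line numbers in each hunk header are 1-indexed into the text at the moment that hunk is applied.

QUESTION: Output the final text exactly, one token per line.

Answer: rywl
awy
pft
sfws
qvaz
zzbsy
qwm

Derivation:
Hunk 1: at line 1 remove [nrcy] add [awy,pft,fuhwc] -> 8 lines: rywl awy pft fuhwc ikld qqef zzbsy qwm
Hunk 2: at line 3 remove [ikld,qqef] add [cnjc] -> 7 lines: rywl awy pft fuhwc cnjc zzbsy qwm
Hunk 3: at line 3 remove [cnjc] add [yttd,hytc,qvaz] -> 9 lines: rywl awy pft fuhwc yttd hytc qvaz zzbsy qwm
Hunk 4: at line 2 remove [fuhwc,yttd,hytc] add [bft,uyp] -> 8 lines: rywl awy pft bft uyp qvaz zzbsy qwm
Hunk 5: at line 2 remove [bft,uyp] add [sfws] -> 7 lines: rywl awy pft sfws qvaz zzbsy qwm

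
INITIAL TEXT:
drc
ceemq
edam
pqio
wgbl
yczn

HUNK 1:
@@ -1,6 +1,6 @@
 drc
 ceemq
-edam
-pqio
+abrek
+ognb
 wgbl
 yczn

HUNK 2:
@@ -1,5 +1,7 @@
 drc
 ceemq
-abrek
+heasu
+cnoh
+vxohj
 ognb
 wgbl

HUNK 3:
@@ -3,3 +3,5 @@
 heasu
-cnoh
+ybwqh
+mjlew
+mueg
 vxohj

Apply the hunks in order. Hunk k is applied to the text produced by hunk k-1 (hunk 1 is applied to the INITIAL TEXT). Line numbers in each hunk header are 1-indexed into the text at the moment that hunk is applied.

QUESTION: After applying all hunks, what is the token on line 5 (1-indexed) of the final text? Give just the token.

Hunk 1: at line 1 remove [edam,pqio] add [abrek,ognb] -> 6 lines: drc ceemq abrek ognb wgbl yczn
Hunk 2: at line 1 remove [abrek] add [heasu,cnoh,vxohj] -> 8 lines: drc ceemq heasu cnoh vxohj ognb wgbl yczn
Hunk 3: at line 3 remove [cnoh] add [ybwqh,mjlew,mueg] -> 10 lines: drc ceemq heasu ybwqh mjlew mueg vxohj ognb wgbl yczn
Final line 5: mjlew

Answer: mjlew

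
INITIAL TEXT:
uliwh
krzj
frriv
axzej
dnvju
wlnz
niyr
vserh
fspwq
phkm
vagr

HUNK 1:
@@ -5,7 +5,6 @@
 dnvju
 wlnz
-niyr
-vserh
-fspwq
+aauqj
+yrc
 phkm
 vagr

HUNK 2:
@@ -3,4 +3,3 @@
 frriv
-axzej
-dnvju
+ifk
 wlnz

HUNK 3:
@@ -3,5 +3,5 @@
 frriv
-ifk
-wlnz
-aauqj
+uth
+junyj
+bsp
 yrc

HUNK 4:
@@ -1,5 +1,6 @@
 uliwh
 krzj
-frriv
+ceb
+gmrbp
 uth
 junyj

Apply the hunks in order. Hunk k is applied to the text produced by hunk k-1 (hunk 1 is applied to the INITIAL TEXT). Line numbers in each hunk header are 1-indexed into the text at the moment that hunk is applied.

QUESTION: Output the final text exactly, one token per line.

Hunk 1: at line 5 remove [niyr,vserh,fspwq] add [aauqj,yrc] -> 10 lines: uliwh krzj frriv axzej dnvju wlnz aauqj yrc phkm vagr
Hunk 2: at line 3 remove [axzej,dnvju] add [ifk] -> 9 lines: uliwh krzj frriv ifk wlnz aauqj yrc phkm vagr
Hunk 3: at line 3 remove [ifk,wlnz,aauqj] add [uth,junyj,bsp] -> 9 lines: uliwh krzj frriv uth junyj bsp yrc phkm vagr
Hunk 4: at line 1 remove [frriv] add [ceb,gmrbp] -> 10 lines: uliwh krzj ceb gmrbp uth junyj bsp yrc phkm vagr

Answer: uliwh
krzj
ceb
gmrbp
uth
junyj
bsp
yrc
phkm
vagr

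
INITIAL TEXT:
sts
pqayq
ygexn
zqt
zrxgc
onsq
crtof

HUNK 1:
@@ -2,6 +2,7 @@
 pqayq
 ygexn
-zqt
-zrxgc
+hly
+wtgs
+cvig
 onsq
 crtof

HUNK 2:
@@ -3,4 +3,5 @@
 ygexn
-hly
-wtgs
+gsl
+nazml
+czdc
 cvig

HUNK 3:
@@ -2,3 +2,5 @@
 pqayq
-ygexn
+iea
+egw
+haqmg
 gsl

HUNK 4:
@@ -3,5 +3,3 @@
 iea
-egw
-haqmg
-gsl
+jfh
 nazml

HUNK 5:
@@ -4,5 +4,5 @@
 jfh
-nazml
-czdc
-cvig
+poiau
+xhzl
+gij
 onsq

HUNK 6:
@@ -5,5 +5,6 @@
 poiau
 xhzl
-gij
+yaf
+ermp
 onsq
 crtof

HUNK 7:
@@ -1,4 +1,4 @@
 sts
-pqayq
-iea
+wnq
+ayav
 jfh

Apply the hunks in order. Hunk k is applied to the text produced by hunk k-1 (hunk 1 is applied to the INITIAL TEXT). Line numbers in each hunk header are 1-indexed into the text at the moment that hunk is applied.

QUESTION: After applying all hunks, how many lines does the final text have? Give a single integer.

Answer: 10

Derivation:
Hunk 1: at line 2 remove [zqt,zrxgc] add [hly,wtgs,cvig] -> 8 lines: sts pqayq ygexn hly wtgs cvig onsq crtof
Hunk 2: at line 3 remove [hly,wtgs] add [gsl,nazml,czdc] -> 9 lines: sts pqayq ygexn gsl nazml czdc cvig onsq crtof
Hunk 3: at line 2 remove [ygexn] add [iea,egw,haqmg] -> 11 lines: sts pqayq iea egw haqmg gsl nazml czdc cvig onsq crtof
Hunk 4: at line 3 remove [egw,haqmg,gsl] add [jfh] -> 9 lines: sts pqayq iea jfh nazml czdc cvig onsq crtof
Hunk 5: at line 4 remove [nazml,czdc,cvig] add [poiau,xhzl,gij] -> 9 lines: sts pqayq iea jfh poiau xhzl gij onsq crtof
Hunk 6: at line 5 remove [gij] add [yaf,ermp] -> 10 lines: sts pqayq iea jfh poiau xhzl yaf ermp onsq crtof
Hunk 7: at line 1 remove [pqayq,iea] add [wnq,ayav] -> 10 lines: sts wnq ayav jfh poiau xhzl yaf ermp onsq crtof
Final line count: 10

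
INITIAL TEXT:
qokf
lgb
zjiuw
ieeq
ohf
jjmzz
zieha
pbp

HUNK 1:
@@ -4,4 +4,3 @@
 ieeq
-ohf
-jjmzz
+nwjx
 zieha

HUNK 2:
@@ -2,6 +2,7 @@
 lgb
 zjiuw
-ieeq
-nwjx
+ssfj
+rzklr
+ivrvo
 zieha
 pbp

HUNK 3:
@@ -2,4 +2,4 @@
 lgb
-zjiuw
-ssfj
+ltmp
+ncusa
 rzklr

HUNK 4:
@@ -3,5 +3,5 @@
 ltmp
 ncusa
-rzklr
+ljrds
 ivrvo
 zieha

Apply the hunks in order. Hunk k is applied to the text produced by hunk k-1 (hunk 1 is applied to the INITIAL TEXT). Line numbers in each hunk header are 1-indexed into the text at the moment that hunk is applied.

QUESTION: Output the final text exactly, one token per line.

Answer: qokf
lgb
ltmp
ncusa
ljrds
ivrvo
zieha
pbp

Derivation:
Hunk 1: at line 4 remove [ohf,jjmzz] add [nwjx] -> 7 lines: qokf lgb zjiuw ieeq nwjx zieha pbp
Hunk 2: at line 2 remove [ieeq,nwjx] add [ssfj,rzklr,ivrvo] -> 8 lines: qokf lgb zjiuw ssfj rzklr ivrvo zieha pbp
Hunk 3: at line 2 remove [zjiuw,ssfj] add [ltmp,ncusa] -> 8 lines: qokf lgb ltmp ncusa rzklr ivrvo zieha pbp
Hunk 4: at line 3 remove [rzklr] add [ljrds] -> 8 lines: qokf lgb ltmp ncusa ljrds ivrvo zieha pbp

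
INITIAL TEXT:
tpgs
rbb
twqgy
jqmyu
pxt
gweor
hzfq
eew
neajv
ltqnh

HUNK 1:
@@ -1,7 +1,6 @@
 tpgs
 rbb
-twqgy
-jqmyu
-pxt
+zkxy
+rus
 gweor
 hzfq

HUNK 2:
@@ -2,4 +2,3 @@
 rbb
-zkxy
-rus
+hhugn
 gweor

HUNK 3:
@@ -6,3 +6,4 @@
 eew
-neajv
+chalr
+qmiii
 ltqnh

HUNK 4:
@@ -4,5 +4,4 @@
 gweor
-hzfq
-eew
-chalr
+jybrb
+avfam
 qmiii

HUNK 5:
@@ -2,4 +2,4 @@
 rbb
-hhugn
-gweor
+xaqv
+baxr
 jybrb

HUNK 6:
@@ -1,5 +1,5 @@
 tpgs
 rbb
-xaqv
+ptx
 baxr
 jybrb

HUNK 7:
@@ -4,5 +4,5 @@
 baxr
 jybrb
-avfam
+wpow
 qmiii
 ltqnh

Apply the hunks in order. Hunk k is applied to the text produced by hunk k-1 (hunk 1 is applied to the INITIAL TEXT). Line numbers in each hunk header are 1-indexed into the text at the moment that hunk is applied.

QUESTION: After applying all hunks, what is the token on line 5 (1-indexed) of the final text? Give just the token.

Answer: jybrb

Derivation:
Hunk 1: at line 1 remove [twqgy,jqmyu,pxt] add [zkxy,rus] -> 9 lines: tpgs rbb zkxy rus gweor hzfq eew neajv ltqnh
Hunk 2: at line 2 remove [zkxy,rus] add [hhugn] -> 8 lines: tpgs rbb hhugn gweor hzfq eew neajv ltqnh
Hunk 3: at line 6 remove [neajv] add [chalr,qmiii] -> 9 lines: tpgs rbb hhugn gweor hzfq eew chalr qmiii ltqnh
Hunk 4: at line 4 remove [hzfq,eew,chalr] add [jybrb,avfam] -> 8 lines: tpgs rbb hhugn gweor jybrb avfam qmiii ltqnh
Hunk 5: at line 2 remove [hhugn,gweor] add [xaqv,baxr] -> 8 lines: tpgs rbb xaqv baxr jybrb avfam qmiii ltqnh
Hunk 6: at line 1 remove [xaqv] add [ptx] -> 8 lines: tpgs rbb ptx baxr jybrb avfam qmiii ltqnh
Hunk 7: at line 4 remove [avfam] add [wpow] -> 8 lines: tpgs rbb ptx baxr jybrb wpow qmiii ltqnh
Final line 5: jybrb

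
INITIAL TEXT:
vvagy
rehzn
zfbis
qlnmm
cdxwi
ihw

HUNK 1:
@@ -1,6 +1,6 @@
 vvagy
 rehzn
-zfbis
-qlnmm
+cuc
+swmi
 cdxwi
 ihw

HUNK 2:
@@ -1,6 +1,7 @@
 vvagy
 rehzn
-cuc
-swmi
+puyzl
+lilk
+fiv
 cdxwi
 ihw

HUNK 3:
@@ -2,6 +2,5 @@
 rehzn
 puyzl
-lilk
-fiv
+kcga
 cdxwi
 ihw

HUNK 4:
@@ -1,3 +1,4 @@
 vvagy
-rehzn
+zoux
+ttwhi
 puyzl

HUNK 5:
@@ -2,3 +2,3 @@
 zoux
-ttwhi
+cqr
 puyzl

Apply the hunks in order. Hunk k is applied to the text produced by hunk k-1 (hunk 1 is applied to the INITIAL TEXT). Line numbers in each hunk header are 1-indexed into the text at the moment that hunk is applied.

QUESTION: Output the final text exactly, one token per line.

Answer: vvagy
zoux
cqr
puyzl
kcga
cdxwi
ihw

Derivation:
Hunk 1: at line 1 remove [zfbis,qlnmm] add [cuc,swmi] -> 6 lines: vvagy rehzn cuc swmi cdxwi ihw
Hunk 2: at line 1 remove [cuc,swmi] add [puyzl,lilk,fiv] -> 7 lines: vvagy rehzn puyzl lilk fiv cdxwi ihw
Hunk 3: at line 2 remove [lilk,fiv] add [kcga] -> 6 lines: vvagy rehzn puyzl kcga cdxwi ihw
Hunk 4: at line 1 remove [rehzn] add [zoux,ttwhi] -> 7 lines: vvagy zoux ttwhi puyzl kcga cdxwi ihw
Hunk 5: at line 2 remove [ttwhi] add [cqr] -> 7 lines: vvagy zoux cqr puyzl kcga cdxwi ihw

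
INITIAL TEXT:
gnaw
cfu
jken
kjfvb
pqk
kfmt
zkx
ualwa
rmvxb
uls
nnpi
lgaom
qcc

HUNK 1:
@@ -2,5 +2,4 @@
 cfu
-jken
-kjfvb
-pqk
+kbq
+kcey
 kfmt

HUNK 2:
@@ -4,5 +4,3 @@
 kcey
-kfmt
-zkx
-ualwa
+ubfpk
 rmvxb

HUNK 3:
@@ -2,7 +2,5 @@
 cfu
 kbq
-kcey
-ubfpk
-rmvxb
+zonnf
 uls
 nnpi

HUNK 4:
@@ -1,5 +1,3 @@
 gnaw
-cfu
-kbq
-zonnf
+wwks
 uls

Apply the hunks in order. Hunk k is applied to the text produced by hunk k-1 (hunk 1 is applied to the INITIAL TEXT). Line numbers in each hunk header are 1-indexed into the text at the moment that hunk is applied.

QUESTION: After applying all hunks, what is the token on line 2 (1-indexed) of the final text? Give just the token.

Hunk 1: at line 2 remove [jken,kjfvb,pqk] add [kbq,kcey] -> 12 lines: gnaw cfu kbq kcey kfmt zkx ualwa rmvxb uls nnpi lgaom qcc
Hunk 2: at line 4 remove [kfmt,zkx,ualwa] add [ubfpk] -> 10 lines: gnaw cfu kbq kcey ubfpk rmvxb uls nnpi lgaom qcc
Hunk 3: at line 2 remove [kcey,ubfpk,rmvxb] add [zonnf] -> 8 lines: gnaw cfu kbq zonnf uls nnpi lgaom qcc
Hunk 4: at line 1 remove [cfu,kbq,zonnf] add [wwks] -> 6 lines: gnaw wwks uls nnpi lgaom qcc
Final line 2: wwks

Answer: wwks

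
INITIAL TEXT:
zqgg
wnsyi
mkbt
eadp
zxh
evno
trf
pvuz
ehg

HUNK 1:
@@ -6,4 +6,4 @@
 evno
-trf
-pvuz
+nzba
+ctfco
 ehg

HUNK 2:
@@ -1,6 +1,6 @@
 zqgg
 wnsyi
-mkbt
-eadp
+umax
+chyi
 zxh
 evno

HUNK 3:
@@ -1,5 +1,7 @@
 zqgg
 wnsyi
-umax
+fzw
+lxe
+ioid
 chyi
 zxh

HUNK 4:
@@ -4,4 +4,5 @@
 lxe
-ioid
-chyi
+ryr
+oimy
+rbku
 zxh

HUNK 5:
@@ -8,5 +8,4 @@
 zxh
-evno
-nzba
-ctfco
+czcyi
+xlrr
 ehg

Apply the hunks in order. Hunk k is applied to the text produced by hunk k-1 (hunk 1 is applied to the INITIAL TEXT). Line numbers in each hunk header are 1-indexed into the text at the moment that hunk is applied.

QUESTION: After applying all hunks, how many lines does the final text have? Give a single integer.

Hunk 1: at line 6 remove [trf,pvuz] add [nzba,ctfco] -> 9 lines: zqgg wnsyi mkbt eadp zxh evno nzba ctfco ehg
Hunk 2: at line 1 remove [mkbt,eadp] add [umax,chyi] -> 9 lines: zqgg wnsyi umax chyi zxh evno nzba ctfco ehg
Hunk 3: at line 1 remove [umax] add [fzw,lxe,ioid] -> 11 lines: zqgg wnsyi fzw lxe ioid chyi zxh evno nzba ctfco ehg
Hunk 4: at line 4 remove [ioid,chyi] add [ryr,oimy,rbku] -> 12 lines: zqgg wnsyi fzw lxe ryr oimy rbku zxh evno nzba ctfco ehg
Hunk 5: at line 8 remove [evno,nzba,ctfco] add [czcyi,xlrr] -> 11 lines: zqgg wnsyi fzw lxe ryr oimy rbku zxh czcyi xlrr ehg
Final line count: 11

Answer: 11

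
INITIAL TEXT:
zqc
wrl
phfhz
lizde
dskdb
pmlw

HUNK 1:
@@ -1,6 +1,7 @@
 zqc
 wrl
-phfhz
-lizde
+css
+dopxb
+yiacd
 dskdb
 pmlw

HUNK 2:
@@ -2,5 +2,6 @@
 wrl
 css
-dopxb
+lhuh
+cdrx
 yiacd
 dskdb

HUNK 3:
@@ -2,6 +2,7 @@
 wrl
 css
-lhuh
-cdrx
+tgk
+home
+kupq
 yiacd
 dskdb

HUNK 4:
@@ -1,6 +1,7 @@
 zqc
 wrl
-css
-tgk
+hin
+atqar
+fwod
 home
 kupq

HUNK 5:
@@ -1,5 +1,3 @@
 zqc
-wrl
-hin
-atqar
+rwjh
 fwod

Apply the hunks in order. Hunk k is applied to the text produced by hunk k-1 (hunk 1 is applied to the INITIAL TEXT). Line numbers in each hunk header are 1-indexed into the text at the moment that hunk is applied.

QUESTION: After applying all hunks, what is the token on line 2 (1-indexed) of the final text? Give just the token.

Hunk 1: at line 1 remove [phfhz,lizde] add [css,dopxb,yiacd] -> 7 lines: zqc wrl css dopxb yiacd dskdb pmlw
Hunk 2: at line 2 remove [dopxb] add [lhuh,cdrx] -> 8 lines: zqc wrl css lhuh cdrx yiacd dskdb pmlw
Hunk 3: at line 2 remove [lhuh,cdrx] add [tgk,home,kupq] -> 9 lines: zqc wrl css tgk home kupq yiacd dskdb pmlw
Hunk 4: at line 1 remove [css,tgk] add [hin,atqar,fwod] -> 10 lines: zqc wrl hin atqar fwod home kupq yiacd dskdb pmlw
Hunk 5: at line 1 remove [wrl,hin,atqar] add [rwjh] -> 8 lines: zqc rwjh fwod home kupq yiacd dskdb pmlw
Final line 2: rwjh

Answer: rwjh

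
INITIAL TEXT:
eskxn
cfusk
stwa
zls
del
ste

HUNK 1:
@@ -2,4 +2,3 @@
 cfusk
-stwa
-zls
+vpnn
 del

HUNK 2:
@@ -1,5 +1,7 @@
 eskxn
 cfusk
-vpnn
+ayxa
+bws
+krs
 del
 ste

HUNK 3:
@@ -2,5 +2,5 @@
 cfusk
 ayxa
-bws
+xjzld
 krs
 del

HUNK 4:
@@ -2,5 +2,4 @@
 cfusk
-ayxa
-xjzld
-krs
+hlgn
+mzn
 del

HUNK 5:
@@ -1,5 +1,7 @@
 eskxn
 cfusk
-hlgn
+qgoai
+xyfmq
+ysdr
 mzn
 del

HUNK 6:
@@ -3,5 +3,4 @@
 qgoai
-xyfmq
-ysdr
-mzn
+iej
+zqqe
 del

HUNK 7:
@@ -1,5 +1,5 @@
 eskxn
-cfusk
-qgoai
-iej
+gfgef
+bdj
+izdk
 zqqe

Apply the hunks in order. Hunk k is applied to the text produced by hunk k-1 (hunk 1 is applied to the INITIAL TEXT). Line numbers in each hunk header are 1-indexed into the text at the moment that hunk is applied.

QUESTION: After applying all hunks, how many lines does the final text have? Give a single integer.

Answer: 7

Derivation:
Hunk 1: at line 2 remove [stwa,zls] add [vpnn] -> 5 lines: eskxn cfusk vpnn del ste
Hunk 2: at line 1 remove [vpnn] add [ayxa,bws,krs] -> 7 lines: eskxn cfusk ayxa bws krs del ste
Hunk 3: at line 2 remove [bws] add [xjzld] -> 7 lines: eskxn cfusk ayxa xjzld krs del ste
Hunk 4: at line 2 remove [ayxa,xjzld,krs] add [hlgn,mzn] -> 6 lines: eskxn cfusk hlgn mzn del ste
Hunk 5: at line 1 remove [hlgn] add [qgoai,xyfmq,ysdr] -> 8 lines: eskxn cfusk qgoai xyfmq ysdr mzn del ste
Hunk 6: at line 3 remove [xyfmq,ysdr,mzn] add [iej,zqqe] -> 7 lines: eskxn cfusk qgoai iej zqqe del ste
Hunk 7: at line 1 remove [cfusk,qgoai,iej] add [gfgef,bdj,izdk] -> 7 lines: eskxn gfgef bdj izdk zqqe del ste
Final line count: 7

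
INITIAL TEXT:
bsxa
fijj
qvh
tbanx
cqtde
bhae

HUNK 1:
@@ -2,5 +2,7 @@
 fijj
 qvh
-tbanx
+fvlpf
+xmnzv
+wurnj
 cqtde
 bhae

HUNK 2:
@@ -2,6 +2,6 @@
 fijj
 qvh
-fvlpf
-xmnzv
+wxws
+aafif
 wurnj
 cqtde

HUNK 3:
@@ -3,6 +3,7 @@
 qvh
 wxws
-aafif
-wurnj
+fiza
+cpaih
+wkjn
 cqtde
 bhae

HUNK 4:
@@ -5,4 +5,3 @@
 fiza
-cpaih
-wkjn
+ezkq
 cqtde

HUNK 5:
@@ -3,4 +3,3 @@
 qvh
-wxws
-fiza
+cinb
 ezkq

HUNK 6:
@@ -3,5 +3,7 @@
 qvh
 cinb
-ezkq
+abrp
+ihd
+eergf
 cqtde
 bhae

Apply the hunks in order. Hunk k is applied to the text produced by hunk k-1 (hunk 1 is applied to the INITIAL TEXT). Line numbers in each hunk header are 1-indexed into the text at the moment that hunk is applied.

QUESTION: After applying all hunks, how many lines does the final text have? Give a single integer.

Answer: 9

Derivation:
Hunk 1: at line 2 remove [tbanx] add [fvlpf,xmnzv,wurnj] -> 8 lines: bsxa fijj qvh fvlpf xmnzv wurnj cqtde bhae
Hunk 2: at line 2 remove [fvlpf,xmnzv] add [wxws,aafif] -> 8 lines: bsxa fijj qvh wxws aafif wurnj cqtde bhae
Hunk 3: at line 3 remove [aafif,wurnj] add [fiza,cpaih,wkjn] -> 9 lines: bsxa fijj qvh wxws fiza cpaih wkjn cqtde bhae
Hunk 4: at line 5 remove [cpaih,wkjn] add [ezkq] -> 8 lines: bsxa fijj qvh wxws fiza ezkq cqtde bhae
Hunk 5: at line 3 remove [wxws,fiza] add [cinb] -> 7 lines: bsxa fijj qvh cinb ezkq cqtde bhae
Hunk 6: at line 3 remove [ezkq] add [abrp,ihd,eergf] -> 9 lines: bsxa fijj qvh cinb abrp ihd eergf cqtde bhae
Final line count: 9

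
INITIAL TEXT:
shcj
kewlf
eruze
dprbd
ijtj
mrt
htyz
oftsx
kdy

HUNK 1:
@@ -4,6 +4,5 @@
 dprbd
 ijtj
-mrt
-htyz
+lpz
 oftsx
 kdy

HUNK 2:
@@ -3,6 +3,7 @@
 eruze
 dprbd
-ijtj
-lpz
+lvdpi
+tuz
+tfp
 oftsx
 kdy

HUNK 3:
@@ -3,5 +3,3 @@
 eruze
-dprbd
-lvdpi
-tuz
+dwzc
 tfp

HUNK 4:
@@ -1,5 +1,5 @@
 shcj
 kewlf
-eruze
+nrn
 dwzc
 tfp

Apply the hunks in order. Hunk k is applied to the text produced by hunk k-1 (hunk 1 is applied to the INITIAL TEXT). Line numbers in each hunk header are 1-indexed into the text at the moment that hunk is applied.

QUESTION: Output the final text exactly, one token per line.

Hunk 1: at line 4 remove [mrt,htyz] add [lpz] -> 8 lines: shcj kewlf eruze dprbd ijtj lpz oftsx kdy
Hunk 2: at line 3 remove [ijtj,lpz] add [lvdpi,tuz,tfp] -> 9 lines: shcj kewlf eruze dprbd lvdpi tuz tfp oftsx kdy
Hunk 3: at line 3 remove [dprbd,lvdpi,tuz] add [dwzc] -> 7 lines: shcj kewlf eruze dwzc tfp oftsx kdy
Hunk 4: at line 1 remove [eruze] add [nrn] -> 7 lines: shcj kewlf nrn dwzc tfp oftsx kdy

Answer: shcj
kewlf
nrn
dwzc
tfp
oftsx
kdy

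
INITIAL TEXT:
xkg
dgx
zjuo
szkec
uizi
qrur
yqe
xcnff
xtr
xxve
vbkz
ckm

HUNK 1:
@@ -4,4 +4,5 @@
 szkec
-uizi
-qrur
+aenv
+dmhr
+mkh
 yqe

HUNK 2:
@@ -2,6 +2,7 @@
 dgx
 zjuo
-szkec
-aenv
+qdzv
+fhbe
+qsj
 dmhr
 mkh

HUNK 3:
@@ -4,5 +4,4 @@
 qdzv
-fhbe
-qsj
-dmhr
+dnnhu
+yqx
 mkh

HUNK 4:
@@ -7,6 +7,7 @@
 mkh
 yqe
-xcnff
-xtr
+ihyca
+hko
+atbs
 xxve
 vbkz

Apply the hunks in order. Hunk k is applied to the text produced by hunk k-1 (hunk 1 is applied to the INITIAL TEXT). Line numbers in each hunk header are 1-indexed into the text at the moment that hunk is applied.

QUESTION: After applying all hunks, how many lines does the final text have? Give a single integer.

Answer: 14

Derivation:
Hunk 1: at line 4 remove [uizi,qrur] add [aenv,dmhr,mkh] -> 13 lines: xkg dgx zjuo szkec aenv dmhr mkh yqe xcnff xtr xxve vbkz ckm
Hunk 2: at line 2 remove [szkec,aenv] add [qdzv,fhbe,qsj] -> 14 lines: xkg dgx zjuo qdzv fhbe qsj dmhr mkh yqe xcnff xtr xxve vbkz ckm
Hunk 3: at line 4 remove [fhbe,qsj,dmhr] add [dnnhu,yqx] -> 13 lines: xkg dgx zjuo qdzv dnnhu yqx mkh yqe xcnff xtr xxve vbkz ckm
Hunk 4: at line 7 remove [xcnff,xtr] add [ihyca,hko,atbs] -> 14 lines: xkg dgx zjuo qdzv dnnhu yqx mkh yqe ihyca hko atbs xxve vbkz ckm
Final line count: 14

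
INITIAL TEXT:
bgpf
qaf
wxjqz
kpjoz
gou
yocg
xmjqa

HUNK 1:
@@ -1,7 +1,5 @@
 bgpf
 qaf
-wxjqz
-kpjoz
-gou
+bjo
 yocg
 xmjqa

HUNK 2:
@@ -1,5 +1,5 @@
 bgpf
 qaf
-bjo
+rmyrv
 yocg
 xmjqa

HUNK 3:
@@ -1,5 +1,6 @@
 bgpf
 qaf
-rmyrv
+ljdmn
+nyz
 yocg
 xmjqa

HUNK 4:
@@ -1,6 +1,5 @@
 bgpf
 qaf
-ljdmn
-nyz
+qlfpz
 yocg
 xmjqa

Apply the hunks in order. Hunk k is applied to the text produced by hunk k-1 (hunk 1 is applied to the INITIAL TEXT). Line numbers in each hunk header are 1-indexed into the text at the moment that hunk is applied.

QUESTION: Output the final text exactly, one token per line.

Hunk 1: at line 1 remove [wxjqz,kpjoz,gou] add [bjo] -> 5 lines: bgpf qaf bjo yocg xmjqa
Hunk 2: at line 1 remove [bjo] add [rmyrv] -> 5 lines: bgpf qaf rmyrv yocg xmjqa
Hunk 3: at line 1 remove [rmyrv] add [ljdmn,nyz] -> 6 lines: bgpf qaf ljdmn nyz yocg xmjqa
Hunk 4: at line 1 remove [ljdmn,nyz] add [qlfpz] -> 5 lines: bgpf qaf qlfpz yocg xmjqa

Answer: bgpf
qaf
qlfpz
yocg
xmjqa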